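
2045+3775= 5820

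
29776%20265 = 9511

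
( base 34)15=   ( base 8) 47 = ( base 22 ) 1H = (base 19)21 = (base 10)39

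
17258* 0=0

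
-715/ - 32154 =715/32154 = 0.02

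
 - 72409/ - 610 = 118 + 429/610 = 118.70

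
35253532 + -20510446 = 14743086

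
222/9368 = 111/4684 = 0.02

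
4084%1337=73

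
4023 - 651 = 3372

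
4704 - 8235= -3531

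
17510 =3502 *5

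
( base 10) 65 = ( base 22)2L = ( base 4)1001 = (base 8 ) 101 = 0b1000001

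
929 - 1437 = -508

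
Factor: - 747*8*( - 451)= 2695176=2^3*3^2*11^1*41^1*83^1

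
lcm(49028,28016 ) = 196112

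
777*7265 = 5644905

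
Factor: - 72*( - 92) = 6624 = 2^5* 3^2 * 23^1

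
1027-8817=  - 7790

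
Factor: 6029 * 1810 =2^1*5^1*181^1*6029^1= 10912490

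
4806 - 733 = 4073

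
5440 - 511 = 4929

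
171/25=6 + 21/25 = 6.84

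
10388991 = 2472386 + 7916605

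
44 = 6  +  38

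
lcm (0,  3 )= 0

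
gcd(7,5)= 1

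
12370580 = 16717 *740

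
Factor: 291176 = 2^3 * 17^1 * 2141^1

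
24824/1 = 24824 = 24824.00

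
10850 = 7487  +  3363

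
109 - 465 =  - 356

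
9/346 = 9/346 = 0.03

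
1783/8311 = 1783/8311  =  0.21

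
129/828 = 43/276 = 0.16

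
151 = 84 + 67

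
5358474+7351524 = 12709998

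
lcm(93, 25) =2325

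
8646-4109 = 4537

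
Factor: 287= 7^1*41^1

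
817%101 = 9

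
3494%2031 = 1463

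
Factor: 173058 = 2^1 * 3^1*28843^1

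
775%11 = 5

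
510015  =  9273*55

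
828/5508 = 23/153 = 0.15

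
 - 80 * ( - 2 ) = 160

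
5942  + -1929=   4013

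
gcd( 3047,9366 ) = 1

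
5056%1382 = 910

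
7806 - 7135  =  671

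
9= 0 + 9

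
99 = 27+72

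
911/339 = 2 + 233/339 = 2.69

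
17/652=17/652 = 0.03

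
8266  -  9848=  -  1582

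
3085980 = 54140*57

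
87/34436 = 87/34436= 0.00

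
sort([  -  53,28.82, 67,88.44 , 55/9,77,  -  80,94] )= [-80, - 53 , 55/9,28.82,67,77,88.44, 94] 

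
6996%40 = 36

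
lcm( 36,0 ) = 0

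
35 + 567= 602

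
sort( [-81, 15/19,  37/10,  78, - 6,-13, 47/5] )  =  [ - 81,  -  13, - 6, 15/19,37/10, 47/5, 78] 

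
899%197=111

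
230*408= 93840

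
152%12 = 8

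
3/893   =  3/893=0.00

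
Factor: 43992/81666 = 2^2*47^1 * 349^( - 1) = 188/349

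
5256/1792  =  2 + 209/224 = 2.93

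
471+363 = 834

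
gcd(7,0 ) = 7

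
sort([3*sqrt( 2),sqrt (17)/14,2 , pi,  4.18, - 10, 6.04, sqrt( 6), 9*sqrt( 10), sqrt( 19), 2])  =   [ - 10, sqrt (17)/14, 2,2,sqrt(6 ),  pi,  4.18,  3*sqrt(2 ),sqrt( 19), 6.04,9 * sqrt ( 10 )]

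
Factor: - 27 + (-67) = - 2^1*47^1 = - 94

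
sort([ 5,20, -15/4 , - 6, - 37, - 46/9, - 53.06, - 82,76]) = [-82, - 53.06, - 37, - 6,-46/9,-15/4, 5, 20,  76]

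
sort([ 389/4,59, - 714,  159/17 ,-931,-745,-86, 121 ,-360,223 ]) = [ - 931, - 745, - 714, - 360,-86, 159/17,  59,389/4 , 121,223 ]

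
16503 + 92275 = 108778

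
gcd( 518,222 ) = 74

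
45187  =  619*73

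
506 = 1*506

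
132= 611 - 479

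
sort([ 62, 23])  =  [23,62 ]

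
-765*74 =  - 56610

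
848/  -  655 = -2 + 462/655 = -  1.29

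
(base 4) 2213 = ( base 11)142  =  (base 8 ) 247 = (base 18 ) 95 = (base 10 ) 167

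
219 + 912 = 1131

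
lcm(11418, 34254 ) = 34254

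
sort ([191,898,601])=[191  ,  601,898]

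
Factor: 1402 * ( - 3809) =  - 5340218 = - 2^1*13^1*293^1*701^1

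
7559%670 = 189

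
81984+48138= 130122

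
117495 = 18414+99081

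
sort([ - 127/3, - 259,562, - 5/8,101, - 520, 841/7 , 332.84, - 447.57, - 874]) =[ - 874, - 520,-447.57, - 259,-127/3, - 5/8, 101, 841/7,332.84,562 ]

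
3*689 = 2067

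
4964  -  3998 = 966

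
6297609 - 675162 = 5622447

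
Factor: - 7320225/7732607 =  - 3^1*5^2*11^1 *19^1*467^1 *7732607^( - 1 ) 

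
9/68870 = 9/68870= 0.00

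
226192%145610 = 80582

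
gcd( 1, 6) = 1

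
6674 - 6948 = - 274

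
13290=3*4430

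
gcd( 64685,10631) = 1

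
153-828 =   -  675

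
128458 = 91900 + 36558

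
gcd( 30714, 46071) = 15357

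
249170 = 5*49834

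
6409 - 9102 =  - 2693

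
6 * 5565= 33390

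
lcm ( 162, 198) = 1782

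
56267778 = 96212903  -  39945125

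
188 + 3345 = 3533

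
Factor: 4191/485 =3^1*5^ ( - 1 )*11^1*97^( - 1)*127^1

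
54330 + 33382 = 87712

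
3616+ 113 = 3729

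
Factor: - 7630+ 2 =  - 2^2*1907^1 = - 7628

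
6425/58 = 6425/58 = 110.78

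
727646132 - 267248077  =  460398055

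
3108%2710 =398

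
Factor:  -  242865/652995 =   -  257^1*691^(-1)  =  -  257/691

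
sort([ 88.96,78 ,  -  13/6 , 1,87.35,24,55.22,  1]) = [  -  13/6,1, 1,24,55.22,78,87.35,88.96]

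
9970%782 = 586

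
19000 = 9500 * 2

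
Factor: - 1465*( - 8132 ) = 2^2*5^1*19^1*107^1*293^1=11913380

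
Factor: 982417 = 109^1*9013^1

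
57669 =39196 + 18473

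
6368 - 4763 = 1605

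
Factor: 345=3^1*5^1*23^1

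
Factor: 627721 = 627721^1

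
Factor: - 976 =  -2^4*61^1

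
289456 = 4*72364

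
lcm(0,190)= 0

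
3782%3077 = 705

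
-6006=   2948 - 8954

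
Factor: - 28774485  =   - 3^2*5^1 *639433^1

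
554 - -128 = 682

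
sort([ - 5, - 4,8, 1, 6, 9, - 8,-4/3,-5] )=[ - 8, - 5,-5 , - 4,-4/3, 1,6,  8, 9 ]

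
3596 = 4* 899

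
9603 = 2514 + 7089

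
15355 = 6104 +9251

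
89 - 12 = 77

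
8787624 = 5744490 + 3043134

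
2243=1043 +1200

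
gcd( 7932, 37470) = 6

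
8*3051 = 24408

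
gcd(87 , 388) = 1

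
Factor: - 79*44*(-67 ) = 2^2 * 11^1 *67^1 * 79^1 = 232892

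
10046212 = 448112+9598100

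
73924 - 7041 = 66883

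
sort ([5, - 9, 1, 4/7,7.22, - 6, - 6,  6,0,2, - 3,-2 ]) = [ - 9 ,  -  6 ,  -  6, - 3, - 2,  0,4/7 , 1, 2,5, 6, 7.22]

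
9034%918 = 772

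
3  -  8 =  - 5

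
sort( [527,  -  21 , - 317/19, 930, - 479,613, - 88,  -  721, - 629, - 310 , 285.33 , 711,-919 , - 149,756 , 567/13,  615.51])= [ -919, - 721, - 629, - 479, - 310, - 149, - 88,-21,-317/19,567/13,285.33, 527,613,615.51,711 , 756, 930] 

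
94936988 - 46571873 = 48365115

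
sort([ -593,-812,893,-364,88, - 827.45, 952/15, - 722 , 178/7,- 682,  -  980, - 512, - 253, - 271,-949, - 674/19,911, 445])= [ - 980,-949, - 827.45,-812 , - 722, - 682, - 593, - 512,-364, - 271,-253, - 674/19 , 178/7, 952/15, 88, 445,893, 911]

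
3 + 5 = 8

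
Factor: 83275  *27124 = 2^2*5^2 * 3331^1*6781^1 = 2258751100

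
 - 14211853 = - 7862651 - 6349202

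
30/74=15/37 = 0.41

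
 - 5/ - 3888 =5/3888  =  0.00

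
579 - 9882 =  - 9303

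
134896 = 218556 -83660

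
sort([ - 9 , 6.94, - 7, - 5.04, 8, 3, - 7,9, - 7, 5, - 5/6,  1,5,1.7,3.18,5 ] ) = [ - 9, - 7, - 7, - 7 ,-5.04, - 5/6,1,1.7,3,3.18,5,5, 5,6.94,8,9 ] 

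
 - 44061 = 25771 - 69832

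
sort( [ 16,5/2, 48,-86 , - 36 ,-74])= [-86, - 74, - 36,5/2,16, 48 ] 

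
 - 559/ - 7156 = 559/7156 = 0.08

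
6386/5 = 6386/5 =1277.20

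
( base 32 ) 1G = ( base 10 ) 48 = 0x30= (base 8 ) 60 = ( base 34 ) 1E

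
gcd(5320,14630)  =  1330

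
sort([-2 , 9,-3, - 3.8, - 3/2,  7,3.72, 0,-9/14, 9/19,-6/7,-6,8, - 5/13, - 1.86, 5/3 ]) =[ - 6,  -  3.8,-3, - 2 , - 1.86, - 3/2, - 6/7, - 9/14, - 5/13,0, 9/19, 5/3, 3.72, 7,8, 9] 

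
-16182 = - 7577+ - 8605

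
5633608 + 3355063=8988671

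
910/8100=91/810 = 0.11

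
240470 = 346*695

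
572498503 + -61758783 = 510739720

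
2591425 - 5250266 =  - 2658841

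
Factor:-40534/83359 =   -  2^1 * 13^1*31^(- 1 )*1559^1*2689^( - 1) 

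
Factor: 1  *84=84 = 2^2*3^1 * 7^1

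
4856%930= 206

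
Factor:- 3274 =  - 2^1*1637^1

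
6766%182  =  32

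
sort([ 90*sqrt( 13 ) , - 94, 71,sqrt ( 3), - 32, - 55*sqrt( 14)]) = [ - 55 * sqrt(14 ), - 94, - 32,sqrt(3),71,90 * sqrt( 13 )] 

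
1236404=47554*26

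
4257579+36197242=40454821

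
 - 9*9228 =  - 83052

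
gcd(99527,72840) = 1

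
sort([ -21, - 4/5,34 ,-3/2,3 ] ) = [-21,-3/2, - 4/5, 3, 34 ]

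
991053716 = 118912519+872141197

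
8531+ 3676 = 12207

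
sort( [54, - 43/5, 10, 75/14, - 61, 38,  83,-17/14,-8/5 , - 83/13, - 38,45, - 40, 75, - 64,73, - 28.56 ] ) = [- 64,  -  61, - 40,  -  38 , - 28.56, - 43/5,  -  83/13 ,- 8/5, - 17/14,75/14,  10,38,45,  54,  73, 75,  83]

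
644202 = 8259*78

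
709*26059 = 18475831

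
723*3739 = 2703297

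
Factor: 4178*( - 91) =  - 380198 = - 2^1 * 7^1 * 13^1*2089^1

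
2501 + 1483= 3984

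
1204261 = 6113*197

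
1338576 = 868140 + 470436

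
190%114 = 76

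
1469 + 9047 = 10516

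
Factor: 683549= 443^1*1543^1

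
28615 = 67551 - 38936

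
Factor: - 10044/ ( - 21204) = 9/19  =  3^2*19^( - 1) 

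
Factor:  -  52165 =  - 5^1 * 10433^1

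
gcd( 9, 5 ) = 1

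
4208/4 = 1052  =  1052.00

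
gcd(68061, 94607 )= 1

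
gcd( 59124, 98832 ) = 12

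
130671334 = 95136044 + 35535290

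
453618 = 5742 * 79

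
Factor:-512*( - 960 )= 491520 =2^15*3^1*5^1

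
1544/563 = 1544/563 = 2.74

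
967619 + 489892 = 1457511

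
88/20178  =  44/10089 = 0.00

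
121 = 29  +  92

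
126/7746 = 21/1291= 0.02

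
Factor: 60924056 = 2^3*17^1* 23^1*19477^1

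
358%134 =90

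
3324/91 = 36  +  48/91 = 36.53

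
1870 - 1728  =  142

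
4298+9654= 13952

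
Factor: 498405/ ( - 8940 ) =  - 2^(-2) * 223^1 =-223/4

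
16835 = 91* 185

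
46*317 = 14582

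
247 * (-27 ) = - 6669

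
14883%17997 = 14883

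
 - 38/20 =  -2 + 1/10 = - 1.90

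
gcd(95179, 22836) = 1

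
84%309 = 84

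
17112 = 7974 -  - 9138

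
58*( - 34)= - 1972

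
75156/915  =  82 + 42/305 =82.14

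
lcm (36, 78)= 468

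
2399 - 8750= - 6351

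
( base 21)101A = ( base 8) 22114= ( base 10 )9292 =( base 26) dja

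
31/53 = 31/53=0.58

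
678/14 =339/7=   48.43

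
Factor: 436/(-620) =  - 5^(-1)*31^(- 1 )*109^1  =  -  109/155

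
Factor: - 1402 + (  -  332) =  - 1734 = - 2^1*3^1*17^2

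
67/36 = 67/36 = 1.86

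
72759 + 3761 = 76520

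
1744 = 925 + 819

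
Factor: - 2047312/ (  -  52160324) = 2^2*199^1*643^1*13040081^(-1 ) =511828/13040081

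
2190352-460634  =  1729718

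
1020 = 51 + 969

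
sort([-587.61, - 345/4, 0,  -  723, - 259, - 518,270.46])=[-723, - 587.61,-518,- 259 ,-345/4, 0, 270.46 ] 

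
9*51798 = 466182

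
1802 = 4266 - 2464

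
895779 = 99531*9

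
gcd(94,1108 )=2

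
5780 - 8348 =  - 2568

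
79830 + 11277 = 91107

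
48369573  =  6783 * 7131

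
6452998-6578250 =-125252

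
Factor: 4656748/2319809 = 2^2*19^1 * 71^1*863^1*2319809^( -1)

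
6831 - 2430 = 4401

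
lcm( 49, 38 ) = 1862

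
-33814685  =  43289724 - 77104409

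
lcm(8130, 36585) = 73170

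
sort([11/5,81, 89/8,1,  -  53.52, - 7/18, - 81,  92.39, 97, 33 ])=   [ - 81,-53.52, - 7/18,1, 11/5,89/8,33, 81, 92.39, 97 ] 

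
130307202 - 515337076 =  - 385029874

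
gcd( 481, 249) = 1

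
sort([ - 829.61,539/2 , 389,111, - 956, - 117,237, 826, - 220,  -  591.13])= [ - 956, - 829.61,-591.13,-220, - 117,111, 237, 539/2, 389,826]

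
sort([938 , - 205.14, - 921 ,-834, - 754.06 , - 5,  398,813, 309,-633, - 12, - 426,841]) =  [ - 921,-834, - 754.06, - 633, - 426, - 205.14, - 12, - 5, 309,398, 813,841 , 938]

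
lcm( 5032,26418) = 105672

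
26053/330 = 78 + 313/330 =78.95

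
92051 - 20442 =71609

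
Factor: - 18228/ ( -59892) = 7/23  =  7^1*23^(- 1 ) 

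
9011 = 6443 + 2568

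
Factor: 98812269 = 3^2*10979141^1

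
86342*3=259026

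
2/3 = 2/3 = 0.67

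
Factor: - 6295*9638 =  - 60671210 = - 2^1*5^1*61^1*79^1*1259^1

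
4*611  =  2444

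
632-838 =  - 206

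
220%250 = 220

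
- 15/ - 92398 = 15/92398 = 0.00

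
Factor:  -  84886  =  - 2^1*42443^1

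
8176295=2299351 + 5876944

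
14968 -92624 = -77656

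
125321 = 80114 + 45207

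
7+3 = 10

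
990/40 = 99/4 =24.75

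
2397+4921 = 7318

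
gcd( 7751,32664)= 1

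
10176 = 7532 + 2644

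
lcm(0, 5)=0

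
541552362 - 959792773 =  - 418240411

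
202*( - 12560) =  - 2537120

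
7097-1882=5215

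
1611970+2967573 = 4579543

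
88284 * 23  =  2030532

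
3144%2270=874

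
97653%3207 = 1443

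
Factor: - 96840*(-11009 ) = 2^3*3^2*5^1*101^1*109^1*269^1  =  1066111560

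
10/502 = 5/251 =0.02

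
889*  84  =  74676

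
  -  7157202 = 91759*(-78 )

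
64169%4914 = 287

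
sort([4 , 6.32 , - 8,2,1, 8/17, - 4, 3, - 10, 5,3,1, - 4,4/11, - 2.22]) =[ -10 , - 8, - 4, - 4, - 2.22,  4/11, 8/17 , 1, 1,  2,3,3,4,5,  6.32]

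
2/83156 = 1/41578 = 0.00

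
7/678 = 7/678 = 0.01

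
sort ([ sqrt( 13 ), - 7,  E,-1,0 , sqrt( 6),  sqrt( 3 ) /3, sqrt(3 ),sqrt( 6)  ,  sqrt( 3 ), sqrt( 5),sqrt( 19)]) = [ - 7, - 1,0, sqrt( 3 )/3,sqrt( 3 ),sqrt(3 ) , sqrt( 5 ), sqrt(6),sqrt( 6 ),E,sqrt( 13 ), sqrt( 19) ] 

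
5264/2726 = 1 + 27/29 =1.93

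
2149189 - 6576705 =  - 4427516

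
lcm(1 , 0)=0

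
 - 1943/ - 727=2 + 489/727 = 2.67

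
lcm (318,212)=636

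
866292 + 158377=1024669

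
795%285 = 225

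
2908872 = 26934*108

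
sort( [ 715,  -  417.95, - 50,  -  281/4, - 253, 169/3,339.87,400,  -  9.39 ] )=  [ - 417.95,-253,-281/4, - 50,-9.39,169/3,  339.87, 400,  715]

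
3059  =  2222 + 837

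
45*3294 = 148230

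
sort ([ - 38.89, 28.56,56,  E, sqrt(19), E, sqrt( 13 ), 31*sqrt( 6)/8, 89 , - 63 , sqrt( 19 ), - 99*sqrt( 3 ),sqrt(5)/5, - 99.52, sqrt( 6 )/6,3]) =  [-99*sqrt( 3 ) , - 99.52, - 63,-38.89  ,  sqrt( 6)/6, sqrt( 5 ) /5, E, E, 3, sqrt( 13 ), sqrt( 19 ), sqrt( 19), 31*sqrt( 6) /8, 28.56,56,89 ] 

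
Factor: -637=-7^2* 13^1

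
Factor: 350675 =5^2*13^2* 83^1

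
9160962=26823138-17662176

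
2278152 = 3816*597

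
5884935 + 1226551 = 7111486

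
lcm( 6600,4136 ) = 310200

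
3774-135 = 3639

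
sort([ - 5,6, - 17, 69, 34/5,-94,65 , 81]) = [ - 94, - 17, - 5,6,34/5,  65,69,81]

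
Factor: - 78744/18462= - 772/181 = - 2^2*181^(-1 )*193^1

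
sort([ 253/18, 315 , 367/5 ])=[ 253/18, 367/5, 315]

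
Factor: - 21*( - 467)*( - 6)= - 58842 = - 2^1*3^2 * 7^1 * 467^1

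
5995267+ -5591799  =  403468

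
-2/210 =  - 1/105 = - 0.01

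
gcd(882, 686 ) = 98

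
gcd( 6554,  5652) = 2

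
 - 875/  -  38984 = 875/38984 = 0.02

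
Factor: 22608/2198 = 2^3 *3^2*7^( - 1) = 72/7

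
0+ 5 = 5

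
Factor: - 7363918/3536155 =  - 2^1 * 5^ ( - 1)*7^( - 1)*71^( - 1 )*173^1*1423^( - 1 ) * 21283^1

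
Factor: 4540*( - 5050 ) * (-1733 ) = 39732491000=2^3*5^3*101^1* 227^1*1733^1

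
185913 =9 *20657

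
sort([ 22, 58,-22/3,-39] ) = [ - 39, - 22/3,22,58 ]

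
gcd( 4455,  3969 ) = 81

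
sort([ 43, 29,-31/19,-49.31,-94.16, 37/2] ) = [  -  94.16,-49.31, - 31/19,  37/2,  29,  43] 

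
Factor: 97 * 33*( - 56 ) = -2^3*3^1 * 7^1 * 11^1*97^1= - 179256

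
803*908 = 729124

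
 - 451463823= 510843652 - 962307475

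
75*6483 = 486225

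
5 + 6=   11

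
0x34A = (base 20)222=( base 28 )122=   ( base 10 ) 842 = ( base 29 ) 101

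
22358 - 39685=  - 17327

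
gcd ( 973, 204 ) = 1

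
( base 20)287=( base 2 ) 1111000111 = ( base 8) 1707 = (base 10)967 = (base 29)14a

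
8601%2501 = 1098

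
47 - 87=  -  40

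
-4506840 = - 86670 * 52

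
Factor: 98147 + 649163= 747310 = 2^1*5^1*74731^1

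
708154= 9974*71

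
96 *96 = 9216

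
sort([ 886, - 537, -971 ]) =[ - 971,- 537,886 ]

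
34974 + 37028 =72002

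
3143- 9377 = - 6234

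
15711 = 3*5237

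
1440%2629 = 1440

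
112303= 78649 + 33654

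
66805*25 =1670125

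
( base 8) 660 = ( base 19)13E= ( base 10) 432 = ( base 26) GG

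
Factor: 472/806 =2^2*13^(  -  1 ) * 31^ ( - 1)*59^1 = 236/403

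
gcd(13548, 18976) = 4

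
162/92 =1 + 35/46 = 1.76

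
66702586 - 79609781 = - 12907195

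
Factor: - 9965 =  - 5^1*1993^1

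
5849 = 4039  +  1810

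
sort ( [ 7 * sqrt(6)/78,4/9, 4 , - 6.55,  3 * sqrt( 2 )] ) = [ - 6.55, 7*sqrt( 6) /78,4/9,4,  3 * sqrt(2 ) ]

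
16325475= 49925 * 327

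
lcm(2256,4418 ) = 106032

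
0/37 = 0 = 0.00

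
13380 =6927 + 6453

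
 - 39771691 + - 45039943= - 84811634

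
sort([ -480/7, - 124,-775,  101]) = [ - 775, - 124, - 480/7, 101 ] 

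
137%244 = 137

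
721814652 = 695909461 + 25905191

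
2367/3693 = 789/1231 = 0.64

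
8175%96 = 15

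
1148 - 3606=-2458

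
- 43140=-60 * 719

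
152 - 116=36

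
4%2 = 0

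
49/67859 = 49/67859 = 0.00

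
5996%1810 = 566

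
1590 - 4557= -2967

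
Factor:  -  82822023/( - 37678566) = 27607341/12559522= 2^(  -  1 ) * 3^1*1583^( - 1) * 3967^( - 1 )* 9202447^1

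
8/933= 8/933 = 0.01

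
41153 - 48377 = -7224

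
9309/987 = 9 + 142/329= 9.43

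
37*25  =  925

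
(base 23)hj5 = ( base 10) 9435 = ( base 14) 361d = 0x24DB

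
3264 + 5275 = 8539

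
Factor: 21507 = 3^1*67^1* 107^1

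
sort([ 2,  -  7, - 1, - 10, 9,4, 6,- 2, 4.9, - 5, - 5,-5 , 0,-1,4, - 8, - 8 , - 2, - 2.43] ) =[ - 10, - 8, - 8,-7,-5, -5, - 5, - 2.43 , - 2, - 2,-1, - 1,0, 2, 4,4, 4.9,6,9 ]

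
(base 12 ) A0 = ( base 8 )170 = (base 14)88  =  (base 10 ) 120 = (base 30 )40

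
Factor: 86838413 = 163^1*532751^1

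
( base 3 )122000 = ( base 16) 1cb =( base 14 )24b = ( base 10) 459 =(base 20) 12J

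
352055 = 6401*55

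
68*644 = 43792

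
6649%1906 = 931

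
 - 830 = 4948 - 5778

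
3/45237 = 1/15079 = 0.00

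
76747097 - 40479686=36267411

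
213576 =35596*6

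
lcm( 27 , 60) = 540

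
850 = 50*17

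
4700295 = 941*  4995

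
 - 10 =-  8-2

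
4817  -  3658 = 1159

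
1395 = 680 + 715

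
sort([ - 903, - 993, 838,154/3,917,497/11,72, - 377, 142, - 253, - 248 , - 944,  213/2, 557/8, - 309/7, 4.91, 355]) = [ - 993, - 944, - 903,-377, - 253,-248, - 309/7, 4.91, 497/11, 154/3,557/8,72,213/2, 142,355, 838,917]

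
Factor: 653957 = 83^1 *7879^1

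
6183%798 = 597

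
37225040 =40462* 920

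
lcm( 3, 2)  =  6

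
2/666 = 1/333  =  0.00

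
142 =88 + 54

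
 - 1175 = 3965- 5140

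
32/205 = 32/205 = 0.16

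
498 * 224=111552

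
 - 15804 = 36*(-439 ) 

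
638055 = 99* 6445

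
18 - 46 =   -  28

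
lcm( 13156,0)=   0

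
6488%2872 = 744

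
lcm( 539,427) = 32879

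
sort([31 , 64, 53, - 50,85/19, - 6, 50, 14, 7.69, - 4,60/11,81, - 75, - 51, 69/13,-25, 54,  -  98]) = [-98, - 75, - 51, - 50, - 25, - 6,-4, 85/19,  69/13, 60/11, 7.69 , 14, 31,50, 53,54, 64,81 ] 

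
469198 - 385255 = 83943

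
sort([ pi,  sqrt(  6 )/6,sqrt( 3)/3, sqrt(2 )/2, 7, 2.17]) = [sqrt(6)/6,sqrt( 3) /3, sqrt (2)/2, 2.17,  pi,7 ] 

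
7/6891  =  7/6891=0.00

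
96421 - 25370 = 71051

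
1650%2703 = 1650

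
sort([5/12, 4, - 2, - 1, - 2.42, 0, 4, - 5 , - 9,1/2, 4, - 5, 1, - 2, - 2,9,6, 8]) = [ - 9, - 5, - 5,  -  2.42, -2, - 2,-2, - 1,  0,5/12,  1/2, 1, 4,4,4, 6, 8 , 9] 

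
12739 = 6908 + 5831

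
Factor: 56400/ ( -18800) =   -  3^1 = - 3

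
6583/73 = 90 + 13/73 = 90.18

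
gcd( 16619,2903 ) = 1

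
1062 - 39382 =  - 38320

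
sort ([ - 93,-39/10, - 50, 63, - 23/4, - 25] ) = [  -  93,- 50,- 25,-23/4 , - 39/10, 63 ]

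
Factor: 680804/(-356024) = -170201/89006 = - 2^( - 1)*29^1*191^ (  -  1)*233^(  -  1) * 5869^1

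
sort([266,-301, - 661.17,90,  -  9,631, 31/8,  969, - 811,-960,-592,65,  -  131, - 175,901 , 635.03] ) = [ - 960, -811, - 661.17, - 592, - 301, - 175,-131, - 9, 31/8,  65,90,266 , 631,635.03, 901,969]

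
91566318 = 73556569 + 18009749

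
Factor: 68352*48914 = 3343369728 = 2^9*3^1*37^1*89^1*661^1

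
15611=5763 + 9848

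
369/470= 369/470 = 0.79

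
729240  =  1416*515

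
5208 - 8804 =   -  3596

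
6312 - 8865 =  - 2553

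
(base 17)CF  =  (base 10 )219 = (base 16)db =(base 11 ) 18a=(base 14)119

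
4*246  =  984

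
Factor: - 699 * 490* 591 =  - 202423410 = -  2^1*3^2* 5^1*7^2*197^1*233^1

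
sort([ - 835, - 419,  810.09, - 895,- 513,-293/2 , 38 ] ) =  [ - 895, -835,  -  513,-419, - 293/2, 38, 810.09 ] 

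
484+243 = 727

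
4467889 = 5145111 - 677222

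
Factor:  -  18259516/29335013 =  - 2^2 * 11^1 *17^(-1 )*23^1*107^( - 1 )* 16127^( - 1)*18043^1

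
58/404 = 29/202  =  0.14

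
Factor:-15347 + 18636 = 11^1*13^1*23^1 = 3289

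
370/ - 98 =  - 185/49 = - 3.78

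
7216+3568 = 10784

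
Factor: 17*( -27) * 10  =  - 4590= - 2^1*3^3*5^1*17^1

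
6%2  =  0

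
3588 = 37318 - 33730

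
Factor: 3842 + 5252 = 2^1*4547^1 =9094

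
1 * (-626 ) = - 626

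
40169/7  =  5738 + 3/7 = 5738.43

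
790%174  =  94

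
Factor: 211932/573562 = 126/341= 2^1*3^2*7^1 * 11^( - 1)*31^( - 1 )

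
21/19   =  1 + 2/19= 1.11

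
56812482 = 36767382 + 20045100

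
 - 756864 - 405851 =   -  1162715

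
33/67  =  33/67=0.49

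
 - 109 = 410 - 519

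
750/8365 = 150/1673= 0.09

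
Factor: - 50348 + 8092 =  - 42256 =- 2^4*19^1*139^1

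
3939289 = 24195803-20256514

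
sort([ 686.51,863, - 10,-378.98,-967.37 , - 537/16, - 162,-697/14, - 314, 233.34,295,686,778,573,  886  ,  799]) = [ - 967.37, - 378.98, - 314, - 162, - 697/14 , - 537/16, - 10,233.34, 295,573, 686, 686.51,778, 799, 863,886]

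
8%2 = 0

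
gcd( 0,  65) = 65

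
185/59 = 3 + 8/59 = 3.14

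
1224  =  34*36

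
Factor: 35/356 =2^(-2 )*5^1*7^1* 89^ (  -  1)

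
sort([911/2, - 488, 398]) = [  -  488, 398, 911/2]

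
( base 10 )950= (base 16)3b6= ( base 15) 435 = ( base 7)2525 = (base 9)1265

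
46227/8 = 5778 + 3/8 =5778.38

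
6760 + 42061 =48821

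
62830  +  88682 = 151512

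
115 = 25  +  90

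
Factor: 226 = 2^1 * 113^1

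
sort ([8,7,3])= [ 3,7,  8 ] 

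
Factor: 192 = 2^6*3^1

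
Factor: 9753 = 3^1*3251^1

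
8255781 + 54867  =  8310648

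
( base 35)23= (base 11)67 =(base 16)49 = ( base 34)25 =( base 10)73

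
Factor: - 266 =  - 2^1*7^1 *19^1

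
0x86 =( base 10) 134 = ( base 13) A4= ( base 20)6e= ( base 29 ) 4i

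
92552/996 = 23138/249 = 92.92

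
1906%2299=1906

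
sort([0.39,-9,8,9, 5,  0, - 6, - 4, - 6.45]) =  [-9,-6.45  , - 6,-4,0 , 0.39,5,8,9]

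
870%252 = 114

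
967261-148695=818566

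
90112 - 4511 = 85601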